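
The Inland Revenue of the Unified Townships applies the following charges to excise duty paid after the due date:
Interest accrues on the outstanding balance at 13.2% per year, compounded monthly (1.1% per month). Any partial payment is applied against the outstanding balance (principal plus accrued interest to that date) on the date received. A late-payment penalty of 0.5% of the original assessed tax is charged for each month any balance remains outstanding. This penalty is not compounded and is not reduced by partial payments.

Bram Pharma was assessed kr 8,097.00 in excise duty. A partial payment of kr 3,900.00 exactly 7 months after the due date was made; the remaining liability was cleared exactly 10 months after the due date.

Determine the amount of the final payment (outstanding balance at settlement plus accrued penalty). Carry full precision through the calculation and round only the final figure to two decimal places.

Balance at month 7: kr 8,097.0000 × (1 + 0.011)^7 = kr 8,741.4249…
After kr 3,900.00 payment: kr 8,741.4249… − kr 3,900.00 = kr 4,841.4249…
Balance at month 10: kr 4,841.4249… × (1 + 0.011)^3 = kr 5,002.9558…
Penalty: 10 × 0.5% × kr 8,097.00 = kr 404.85
Final settlement = outstanding balance + penalty = kr 5,002.9558… + kr 404.85 = kr 5,407.81

kr 5,407.81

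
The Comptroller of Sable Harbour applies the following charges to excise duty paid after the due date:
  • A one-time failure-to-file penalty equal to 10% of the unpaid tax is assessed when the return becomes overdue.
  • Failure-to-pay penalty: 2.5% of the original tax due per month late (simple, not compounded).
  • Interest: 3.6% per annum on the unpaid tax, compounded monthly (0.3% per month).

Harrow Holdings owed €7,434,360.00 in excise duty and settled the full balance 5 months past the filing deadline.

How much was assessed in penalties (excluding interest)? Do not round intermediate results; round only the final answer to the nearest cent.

€1,672,731.00

Failure-to-file penalty: 10% × €7,434,360.00 = €743,436.00
Failure-to-pay penalty = 2.5% × €7,434,360.00 × 5 mo = €929,295.00
Total penalty = €743,436.00 + €929,295.00 = €1,672,731.00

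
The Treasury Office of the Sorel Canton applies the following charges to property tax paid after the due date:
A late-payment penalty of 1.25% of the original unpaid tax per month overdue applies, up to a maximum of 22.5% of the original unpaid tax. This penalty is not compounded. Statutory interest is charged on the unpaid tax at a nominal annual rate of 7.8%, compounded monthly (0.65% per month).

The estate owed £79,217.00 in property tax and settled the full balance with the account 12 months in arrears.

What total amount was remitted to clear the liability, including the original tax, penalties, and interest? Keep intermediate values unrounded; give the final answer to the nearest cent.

Penalty: 12 × 1.25% × £79,217.00 = £11,882.55 (below the 22.5% cap of £17,823.83…)
Interest: £79,217.00 × ((1 + 0.0065)^12 − 1) = £79,217.00 × 0.0808498… = £6,404.6794…
Total = £79,217.00 + £11,882.5500 + £6,404.6794… = £97,504.23

£97,504.23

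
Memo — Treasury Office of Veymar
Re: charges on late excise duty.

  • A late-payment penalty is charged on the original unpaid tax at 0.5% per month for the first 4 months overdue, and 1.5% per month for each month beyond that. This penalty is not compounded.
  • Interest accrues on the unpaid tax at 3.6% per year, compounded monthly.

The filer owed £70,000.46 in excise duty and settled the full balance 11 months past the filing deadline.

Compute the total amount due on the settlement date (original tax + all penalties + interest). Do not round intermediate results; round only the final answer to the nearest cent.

£81,095.50

Penalty, months 1–4: 4 × 0.5% × £70,000.46 = £1,400.01…
Penalty, months 5–11: 7 × 1.5% × £70,000.46 = £7,350.05…
Interest (3.6%/yr ÷ 12 = 0.3%/month): £70,000.46 × ((1 + 0.003)^11 − 1) = £2,344.9791…
Total = £70,000.46 + £8,750.0575 + £2,344.9791… = £81,095.50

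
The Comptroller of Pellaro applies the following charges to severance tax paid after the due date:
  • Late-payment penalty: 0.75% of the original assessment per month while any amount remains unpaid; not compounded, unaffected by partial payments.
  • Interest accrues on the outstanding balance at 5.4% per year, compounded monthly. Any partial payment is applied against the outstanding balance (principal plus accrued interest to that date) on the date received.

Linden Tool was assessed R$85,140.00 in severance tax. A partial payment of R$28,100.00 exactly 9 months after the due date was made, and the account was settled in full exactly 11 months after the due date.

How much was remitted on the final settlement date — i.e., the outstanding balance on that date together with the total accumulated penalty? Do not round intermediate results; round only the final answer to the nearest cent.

R$68,121.13

Monthly rate = 5.4% ÷ 12 = 0.45%
Balance at month 9: R$85,140.0000 × (1 + 0.0045)^9 = R$88,650.8932…
After R$28,100.00 payment: R$88,650.8932… − R$28,100.00 = R$60,550.8932…
Balance at month 11: R$60,550.8932… × (1 + 0.0045)^2 = R$61,097.0774…
Penalty: 11 × 0.75% × R$85,140.00 = R$7,024.05
Final settlement = outstanding balance + penalty = R$61,097.0774… + R$7,024.05 = R$68,121.13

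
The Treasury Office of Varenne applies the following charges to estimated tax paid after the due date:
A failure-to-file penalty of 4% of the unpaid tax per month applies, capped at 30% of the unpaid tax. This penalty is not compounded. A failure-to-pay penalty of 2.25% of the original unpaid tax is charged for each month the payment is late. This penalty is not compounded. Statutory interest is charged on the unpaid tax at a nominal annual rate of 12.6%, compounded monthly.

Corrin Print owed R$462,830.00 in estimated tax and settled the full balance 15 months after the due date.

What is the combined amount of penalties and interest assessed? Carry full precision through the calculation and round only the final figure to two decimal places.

Failure-to-file: 15 × 4% × R$462,830.00 = R$277,698.00, capped at 30% × R$462,830.00 = R$138,849.00
Failure-to-pay penalty: 15 × 2.25% × R$462,830.00 = R$156,205.13…
Interest (12.6%/yr ÷ 12 = 1.05%/month): R$462,830.00 × ((1 + 0.0105)^15 − 1) = R$78,505.2020…
Penalties + interest = R$295,054.1250 + R$78,505.2020… = R$373,559.33

R$373,559.33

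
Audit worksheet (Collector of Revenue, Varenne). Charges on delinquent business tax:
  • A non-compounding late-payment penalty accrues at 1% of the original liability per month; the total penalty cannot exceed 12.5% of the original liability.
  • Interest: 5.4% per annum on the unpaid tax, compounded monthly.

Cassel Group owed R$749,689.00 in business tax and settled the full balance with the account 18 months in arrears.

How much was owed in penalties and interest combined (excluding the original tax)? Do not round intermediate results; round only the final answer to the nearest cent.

Penalty (uncapped): 18 × 1% × R$749,689.00 = R$134,944.02; cap = 12.5% × R$749,689.00 = R$93,711.13… → penalty = R$93,711.13…
Interest (5.4%/yr ÷ 12 = 0.45%/month): R$749,689.00 × ((1 + 0.0045)^18 − 1) = R$63,104.2310…
Penalties + interest = R$93,711.1250 + R$63,104.2310… = R$156,815.36

R$156,815.36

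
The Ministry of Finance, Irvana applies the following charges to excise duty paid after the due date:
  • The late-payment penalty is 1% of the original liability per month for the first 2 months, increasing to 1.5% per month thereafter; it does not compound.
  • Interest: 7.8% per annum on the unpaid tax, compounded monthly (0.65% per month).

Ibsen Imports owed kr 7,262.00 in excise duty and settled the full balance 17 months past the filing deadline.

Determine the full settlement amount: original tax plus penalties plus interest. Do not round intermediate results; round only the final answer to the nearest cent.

Penalty, months 1–2: 2 × 1% × kr 7,262.00 = kr 145.24
Penalty, months 3–17: 15 × 1.5% × kr 7,262.00 = kr 1,633.95
Interest: kr 7,262.00 × ((1 + 0.0065)^17 − 1) = kr 7,262.00 × 0.1164371… = kr 845.5660…
Total = kr 7,262.00 + kr 1,779.1900 + kr 845.5660… = kr 9,886.76

kr 9,886.76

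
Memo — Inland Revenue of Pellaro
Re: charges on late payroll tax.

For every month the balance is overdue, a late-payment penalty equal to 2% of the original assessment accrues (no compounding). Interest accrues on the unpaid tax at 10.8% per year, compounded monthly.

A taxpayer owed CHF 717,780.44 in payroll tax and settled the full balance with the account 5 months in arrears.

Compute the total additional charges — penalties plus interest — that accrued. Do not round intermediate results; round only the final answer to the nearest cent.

Late-payment penalty: 5 × 2% × CHF 717,780.44 = CHF 71,778.04…
Interest (10.8%/yr ÷ 12 = 0.9%/month): CHF 717,780.44 × ((1 + 0.009)^5 − 1) = CHF 32,886.7782…
Penalties + interest = CHF 71,778.0440 + CHF 32,886.7782… = CHF 104,664.82

CHF 104,664.82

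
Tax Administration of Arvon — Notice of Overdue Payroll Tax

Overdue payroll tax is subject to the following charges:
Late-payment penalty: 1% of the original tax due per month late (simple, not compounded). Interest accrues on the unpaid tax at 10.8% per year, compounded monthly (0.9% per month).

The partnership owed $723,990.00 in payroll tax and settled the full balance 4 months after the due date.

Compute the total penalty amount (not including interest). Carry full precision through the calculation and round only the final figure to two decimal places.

$28,959.60

Late-payment penalty: 4 × 1% × $723,990.00 = $28,959.60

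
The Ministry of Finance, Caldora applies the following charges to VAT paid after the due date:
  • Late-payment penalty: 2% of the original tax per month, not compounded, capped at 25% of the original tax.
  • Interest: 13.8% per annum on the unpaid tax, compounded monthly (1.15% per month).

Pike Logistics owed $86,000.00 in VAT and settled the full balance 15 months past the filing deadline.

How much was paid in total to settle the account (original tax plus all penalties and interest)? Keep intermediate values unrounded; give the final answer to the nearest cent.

Penalty (uncapped): 15 × 2% × $86,000.00 = $25,800.00; cap = 25% × $86,000.00 = $21,500.00 → penalty = $21,500.00
Interest: $86,000.00 × ((1 + 0.0115)^15 − 1) = $86,000.00 × 0.1871027… = $16,090.8355…
Total = $86,000.00 + $21,500.0000 + $16,090.8355… = $123,590.84

$123,590.84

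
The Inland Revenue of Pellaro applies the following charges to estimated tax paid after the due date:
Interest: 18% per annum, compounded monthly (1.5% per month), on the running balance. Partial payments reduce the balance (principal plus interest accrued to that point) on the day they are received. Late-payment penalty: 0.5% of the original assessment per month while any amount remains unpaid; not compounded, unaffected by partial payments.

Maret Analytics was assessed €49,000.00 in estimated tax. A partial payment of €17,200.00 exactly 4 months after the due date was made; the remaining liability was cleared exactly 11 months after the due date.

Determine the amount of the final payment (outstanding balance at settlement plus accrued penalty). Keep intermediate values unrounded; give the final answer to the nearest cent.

€41,325.17

Balance at month 4: €49,000.0000 × (1 + 0.015)^4 = €52,006.8140…
After €17,200.00 payment: €52,006.8140… − €17,200.00 = €34,806.8140…
Balance at month 11: €34,806.8140… × (1 + 0.015)^7 = €38,630.1654…
Penalty: 11 × 0.5% × €49,000.00 = €2,695.00
Final settlement = outstanding balance + penalty = €38,630.1654… + €2,695.00 = €41,325.17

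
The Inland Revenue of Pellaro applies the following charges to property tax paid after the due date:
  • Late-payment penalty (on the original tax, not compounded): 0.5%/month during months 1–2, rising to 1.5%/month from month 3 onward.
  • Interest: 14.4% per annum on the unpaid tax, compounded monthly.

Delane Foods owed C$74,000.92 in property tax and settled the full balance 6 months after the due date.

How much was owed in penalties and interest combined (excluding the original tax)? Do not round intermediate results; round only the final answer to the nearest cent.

Penalty, months 1–2: 2 × 0.5% × C$74,000.92 = C$740.01…
Penalty, months 3–6: 4 × 1.5% × C$74,000.92 = C$4,440.06…
Interest (14.4%/yr ÷ 12 = 1.2%/month): C$74,000.92 × ((1 + 0.012)^6 − 1) = C$5,490.4888…
Penalties + interest = C$5,180.0644 + C$5,490.4888… = C$10,670.55

C$10,670.55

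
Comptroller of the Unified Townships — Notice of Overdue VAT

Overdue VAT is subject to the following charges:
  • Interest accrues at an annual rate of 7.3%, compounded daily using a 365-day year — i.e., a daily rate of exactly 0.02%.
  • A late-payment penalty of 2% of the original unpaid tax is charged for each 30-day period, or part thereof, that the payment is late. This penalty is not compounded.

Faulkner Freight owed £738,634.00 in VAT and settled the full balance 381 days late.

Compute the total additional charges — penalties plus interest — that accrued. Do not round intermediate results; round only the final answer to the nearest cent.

£250,522.62

Penalty periods: ⌈381/30⌉ = 13; penalty = 13 × 2% × £738,634.00 = £192,044.84
Interest: £738,634.00 × ((1 + 0.0002)^381 − 1) = £738,634.00 × 0.07917017… = £58,477.7764…
Penalties + interest = £192,044.8400 + £58,477.7764… = £250,522.62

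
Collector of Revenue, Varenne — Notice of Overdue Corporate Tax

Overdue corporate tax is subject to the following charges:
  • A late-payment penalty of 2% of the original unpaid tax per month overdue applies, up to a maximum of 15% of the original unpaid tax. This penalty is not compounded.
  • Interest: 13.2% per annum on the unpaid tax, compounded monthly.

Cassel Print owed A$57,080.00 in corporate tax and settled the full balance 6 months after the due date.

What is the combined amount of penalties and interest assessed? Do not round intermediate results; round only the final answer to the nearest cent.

Penalty: 6 × 2% × A$57,080.00 = A$6,849.60 (below the 15% cap of A$8,562.00)
Interest (13.2%/yr ÷ 12 = 1.1%/month): A$57,080.00 × ((1 + 0.011)^6 − 1) = A$3,872.4123…
Penalties + interest = A$6,849.6000 + A$3,872.4123… = A$10,722.01

A$10,722.01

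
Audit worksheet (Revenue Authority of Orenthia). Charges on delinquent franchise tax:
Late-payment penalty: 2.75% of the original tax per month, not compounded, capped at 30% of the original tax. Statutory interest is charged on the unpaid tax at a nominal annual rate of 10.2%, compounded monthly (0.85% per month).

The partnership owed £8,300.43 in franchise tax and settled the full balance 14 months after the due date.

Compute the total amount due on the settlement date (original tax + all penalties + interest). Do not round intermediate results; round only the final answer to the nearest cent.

£11,834.78

Penalty (uncapped): 14 × 2.75% × £8,300.43 = £3,195.67…; cap = 30% × £8,300.43 = £2,490.13… → penalty = £2,490.13…
Interest: £8,300.43 × ((1 + 0.0085)^14 − 1) = £8,300.43 × 0.1258036… = £1,044.2240…
Total = £8,300.43 + £2,490.1290 + £1,044.2240… = £11,834.78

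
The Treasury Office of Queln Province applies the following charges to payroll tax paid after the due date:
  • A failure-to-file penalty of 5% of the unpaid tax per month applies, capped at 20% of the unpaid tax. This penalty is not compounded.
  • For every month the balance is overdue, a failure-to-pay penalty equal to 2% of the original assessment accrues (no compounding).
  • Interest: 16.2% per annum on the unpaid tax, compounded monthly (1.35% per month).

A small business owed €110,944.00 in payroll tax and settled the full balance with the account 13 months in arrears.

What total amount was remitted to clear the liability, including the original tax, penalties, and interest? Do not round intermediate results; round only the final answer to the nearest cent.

€183,106.80

Failure-to-file: 13 × 5% × €110,944.00 = €72,113.60, capped at 20% × €110,944.00 = €22,188.80
Failure-to-pay penalty = 2% × €110,944.00 × 13 mo = €28,845.44
Interest: €110,944.00 × ((1 + 0.0135)^13 − 1) = €110,944.00 × 0.1904435… = €21,128.5641…
Total = €110,944.00 + €51,034.2400 + €21,128.5641… = €183,106.80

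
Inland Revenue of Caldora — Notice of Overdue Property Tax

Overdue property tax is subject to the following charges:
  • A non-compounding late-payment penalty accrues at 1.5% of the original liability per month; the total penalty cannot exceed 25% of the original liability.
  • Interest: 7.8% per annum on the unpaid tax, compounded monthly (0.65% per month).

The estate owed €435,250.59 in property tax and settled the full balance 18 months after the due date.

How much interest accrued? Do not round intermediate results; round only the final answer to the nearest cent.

€53,837.85

Interest: €435,250.59 × ((1 + 0.0065)^18 − 1) = €435,250.59 × 0.1236939… = €53,837.8461…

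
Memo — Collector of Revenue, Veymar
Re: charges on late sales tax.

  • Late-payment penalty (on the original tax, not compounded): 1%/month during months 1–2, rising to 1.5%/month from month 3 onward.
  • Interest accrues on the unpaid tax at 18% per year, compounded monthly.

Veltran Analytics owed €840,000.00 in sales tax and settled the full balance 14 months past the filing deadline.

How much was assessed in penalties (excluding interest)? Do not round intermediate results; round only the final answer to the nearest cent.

€168,000.00

Penalty, months 1–2: 2 × 1% × €840,000.00 = €16,800.00
Penalty, months 3–14: 12 × 1.5% × €840,000.00 = €151,200.00
Total penalty = €16,800.00 + €151,200.00 = €168,000.00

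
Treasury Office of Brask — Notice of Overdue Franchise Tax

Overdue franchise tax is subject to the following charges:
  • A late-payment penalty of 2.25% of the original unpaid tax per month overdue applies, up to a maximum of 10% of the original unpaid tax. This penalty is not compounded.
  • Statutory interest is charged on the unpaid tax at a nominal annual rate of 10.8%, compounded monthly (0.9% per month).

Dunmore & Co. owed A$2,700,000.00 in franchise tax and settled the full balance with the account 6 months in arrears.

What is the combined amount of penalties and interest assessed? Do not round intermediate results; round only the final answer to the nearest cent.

Penalty (uncapped): 6 × 2.25% × A$2,700,000.00 = A$364,500.00; cap = 10% × A$2,700,000.00 = A$270,000.00 → penalty = A$270,000.00
Interest: A$2,700,000.00 × ((1 + 0.009)^6 − 1) = A$2,700,000.00 × 0.0552297… = A$149,120.1327…
Penalties + interest = A$270,000.0000 + A$149,120.1327… = A$419,120.13

A$419,120.13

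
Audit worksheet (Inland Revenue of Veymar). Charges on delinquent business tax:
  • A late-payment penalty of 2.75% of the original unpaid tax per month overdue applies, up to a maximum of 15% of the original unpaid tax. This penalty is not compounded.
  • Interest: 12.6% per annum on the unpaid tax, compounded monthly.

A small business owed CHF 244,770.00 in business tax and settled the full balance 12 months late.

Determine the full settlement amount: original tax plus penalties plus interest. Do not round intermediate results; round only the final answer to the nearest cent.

Penalty (uncapped): 12 × 2.75% × CHF 244,770.00 = CHF 80,774.10; cap = 15% × CHF 244,770.00 = CHF 36,715.50 → penalty = CHF 36,715.50
Interest (12.6%/yr ÷ 12 = 1.05%/month): CHF 244,770.00 × ((1 + 0.0105)^12 − 1) = CHF 32,685.9241…
Total = CHF 244,770.00 + CHF 36,715.5000 + CHF 32,685.9241… = CHF 314,171.42

CHF 314,171.42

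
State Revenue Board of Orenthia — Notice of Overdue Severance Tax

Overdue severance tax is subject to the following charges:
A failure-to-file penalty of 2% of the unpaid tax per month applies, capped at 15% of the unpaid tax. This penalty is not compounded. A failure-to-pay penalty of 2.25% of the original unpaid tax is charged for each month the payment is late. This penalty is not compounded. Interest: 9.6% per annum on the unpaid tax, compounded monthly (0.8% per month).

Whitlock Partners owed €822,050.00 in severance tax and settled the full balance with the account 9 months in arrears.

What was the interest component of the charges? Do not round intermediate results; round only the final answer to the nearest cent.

Interest: €822,050.00 × ((1 + 0.008)^9 − 1) = €822,050.00 × 0.0743475… = €61,117.3856…

€61,117.39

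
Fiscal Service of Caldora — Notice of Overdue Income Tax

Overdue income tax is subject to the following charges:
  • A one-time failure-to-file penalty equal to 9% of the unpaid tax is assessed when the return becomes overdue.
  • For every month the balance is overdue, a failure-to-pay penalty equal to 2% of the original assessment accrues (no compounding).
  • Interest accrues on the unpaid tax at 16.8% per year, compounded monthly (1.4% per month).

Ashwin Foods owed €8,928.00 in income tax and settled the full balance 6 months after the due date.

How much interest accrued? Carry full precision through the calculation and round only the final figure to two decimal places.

Interest: €8,928.00 × ((1 + 0.014)^6 − 1) = €8,928.00 × 0.0869955… = €776.6955…

€776.70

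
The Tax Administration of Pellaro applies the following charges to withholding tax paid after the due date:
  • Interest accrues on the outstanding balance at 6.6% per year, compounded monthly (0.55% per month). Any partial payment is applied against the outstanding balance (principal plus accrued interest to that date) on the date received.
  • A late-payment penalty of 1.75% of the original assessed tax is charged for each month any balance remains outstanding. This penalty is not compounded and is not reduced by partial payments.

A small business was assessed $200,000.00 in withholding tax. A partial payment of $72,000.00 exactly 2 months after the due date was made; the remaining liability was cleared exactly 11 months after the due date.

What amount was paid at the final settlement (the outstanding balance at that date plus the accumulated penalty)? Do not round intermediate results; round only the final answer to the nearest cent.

Balance at month 2: $200,000.0000 × (1 + 0.0055)^2 = $202,206.0500
After $72,000.00 payment: $202,206.0500 − $72,000.00 = $130,206.0500
Balance at month 11: $130,206.0500 × (1 + 0.0055)^9 = $136,794.8787…
Penalty: 11 × 1.75% × $200,000.00 = $38,500.00
Final settlement = outstanding balance + penalty = $136,794.8787… + $38,500.00 = $175,294.88

$175,294.88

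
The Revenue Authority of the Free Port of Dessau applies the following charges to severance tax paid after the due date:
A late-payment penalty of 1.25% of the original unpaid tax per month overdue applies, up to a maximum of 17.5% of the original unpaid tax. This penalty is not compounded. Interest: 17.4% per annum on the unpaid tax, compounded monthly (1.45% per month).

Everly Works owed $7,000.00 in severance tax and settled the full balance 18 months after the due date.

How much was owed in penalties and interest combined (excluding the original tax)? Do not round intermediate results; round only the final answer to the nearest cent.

Penalty (uncapped): 18 × 1.25% × $7,000.00 = $1,575.00; cap = 17.5% × $7,000.00 = $1,225.00 → penalty = $1,225.00
Interest: $7,000.00 × ((1 + 0.0145)^18 − 1) = $7,000.00 × 0.2957969… = $2,070.5780…
Penalties + interest = $1,225.0000 + $2,070.5780… = $3,295.58

$3,295.58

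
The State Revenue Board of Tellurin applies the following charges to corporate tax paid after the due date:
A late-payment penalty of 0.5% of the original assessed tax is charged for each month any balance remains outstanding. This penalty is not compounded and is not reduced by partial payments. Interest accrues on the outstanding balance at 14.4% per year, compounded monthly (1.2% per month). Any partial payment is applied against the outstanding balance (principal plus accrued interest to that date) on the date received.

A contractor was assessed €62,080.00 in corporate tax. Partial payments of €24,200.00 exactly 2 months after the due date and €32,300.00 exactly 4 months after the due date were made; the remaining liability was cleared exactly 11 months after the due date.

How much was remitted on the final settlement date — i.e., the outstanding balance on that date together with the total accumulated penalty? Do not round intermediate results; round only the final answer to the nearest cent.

€12,143.28

Balance at month 2: €62,080.0000 × (1 + 0.012)^2 = €63,578.8595…
After €24,200.00 payment: €63,578.8595… − €24,200.00 = €39,378.8595…
Balance at month 4: €39,378.8595… × (1 + 0.012)^2 = €40,329.6227…
After €32,300.00 payment: €40,329.6227… − €32,300.00 = €8,029.6227…
Balance at month 11: €8,029.6227… × (1 + 0.012)^7 = €8,728.8841…
Penalty: 11 × 0.5% × €62,080.00 = €3,414.40
Final settlement = outstanding balance + penalty = €8,728.8841… + €3,414.40 = €12,143.28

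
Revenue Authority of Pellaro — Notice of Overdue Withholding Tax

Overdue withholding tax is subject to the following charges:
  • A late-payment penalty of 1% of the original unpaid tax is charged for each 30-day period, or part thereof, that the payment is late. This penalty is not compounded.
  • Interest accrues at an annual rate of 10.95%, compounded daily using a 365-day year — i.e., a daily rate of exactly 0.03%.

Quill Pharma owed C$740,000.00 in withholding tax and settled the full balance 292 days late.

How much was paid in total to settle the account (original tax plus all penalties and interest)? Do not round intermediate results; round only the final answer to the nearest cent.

Penalty periods: ⌈292/30⌉ = 10; penalty = 10 × 1% × C$740,000.00 = C$74,000.00
Interest: C$740,000.00 × ((1 + 0.0003)^292 − 1) = C$740,000.00 × 0.09153707… = C$67,737.4348…
Total = C$740,000.00 + C$74,000.0000 + C$67,737.4348… = C$881,737.43

C$881,737.43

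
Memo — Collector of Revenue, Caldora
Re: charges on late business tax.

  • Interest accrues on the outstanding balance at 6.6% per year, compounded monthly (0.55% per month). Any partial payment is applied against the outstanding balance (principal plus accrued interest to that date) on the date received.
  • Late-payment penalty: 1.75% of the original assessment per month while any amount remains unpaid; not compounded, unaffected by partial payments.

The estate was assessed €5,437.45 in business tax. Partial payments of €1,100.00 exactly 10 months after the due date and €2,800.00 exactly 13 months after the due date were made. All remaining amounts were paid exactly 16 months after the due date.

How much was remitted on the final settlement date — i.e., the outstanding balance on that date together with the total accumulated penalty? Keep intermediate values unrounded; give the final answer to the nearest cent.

€3,475.43

Balance at month 10: €5,437.4500 × (1 + 0.0055)^10 = €5,744.0211…
After €1,100.00 payment: €5,744.0211… − €1,100.00 = €4,644.0211…
Balance at month 13: €4,644.0211… × (1 + 0.0055)^3 = €4,721.0697…
After €2,800.00 payment: €4,721.0697… − €2,800.00 = €1,921.0697…
Balance at month 16: €1,921.0697… × (1 + 0.0055)^3 = €1,952.9420…
Penalty: 16 × 1.75% × €5,437.45 = €1,522.49…
Final settlement = outstanding balance + penalty = €1,952.9420… + €1,522.49… = €3,475.43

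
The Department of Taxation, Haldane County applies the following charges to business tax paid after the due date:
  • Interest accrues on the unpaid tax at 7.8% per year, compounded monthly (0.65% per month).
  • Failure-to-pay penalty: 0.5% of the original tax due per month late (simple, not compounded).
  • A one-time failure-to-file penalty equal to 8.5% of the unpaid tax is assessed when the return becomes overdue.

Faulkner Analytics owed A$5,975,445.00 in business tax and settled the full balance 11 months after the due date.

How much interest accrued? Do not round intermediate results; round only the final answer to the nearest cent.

Interest: A$5,975,445.00 × ((1 + 0.0065)^11 − 1) = A$5,975,445.00 × 0.0738697… = A$441,404.0761…

A$441,404.08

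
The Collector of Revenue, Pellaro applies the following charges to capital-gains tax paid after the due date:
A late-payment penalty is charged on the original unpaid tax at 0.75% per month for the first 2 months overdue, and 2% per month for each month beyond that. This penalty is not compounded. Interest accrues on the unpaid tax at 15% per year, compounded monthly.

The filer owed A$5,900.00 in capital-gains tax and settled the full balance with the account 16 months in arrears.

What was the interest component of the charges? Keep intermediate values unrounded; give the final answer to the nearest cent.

A$1,297.35

Interest (15%/yr ÷ 12 = 1.25%/month): A$5,900.00 × ((1 + 0.0125)^16 − 1) = A$1,297.3483…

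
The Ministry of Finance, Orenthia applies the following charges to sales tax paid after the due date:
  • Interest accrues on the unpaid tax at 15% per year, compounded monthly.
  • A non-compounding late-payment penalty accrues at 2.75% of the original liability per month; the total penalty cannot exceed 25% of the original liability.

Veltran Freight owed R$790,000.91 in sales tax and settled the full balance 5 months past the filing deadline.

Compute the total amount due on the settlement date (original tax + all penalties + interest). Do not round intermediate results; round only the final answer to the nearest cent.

Penalty: 5 × 2.75% × R$790,000.91 = R$108,625.13… (below the 25% cap of R$197,500.23…)
Interest (15%/yr ÷ 12 = 1.25%/month): R$790,000.91 × ((1 + 0.0125)^5 − 1) = R$50,624.9597…
Total = R$790,000.91 + R$108,625.1251… + R$50,624.9597… = R$949,250.99

R$949,250.99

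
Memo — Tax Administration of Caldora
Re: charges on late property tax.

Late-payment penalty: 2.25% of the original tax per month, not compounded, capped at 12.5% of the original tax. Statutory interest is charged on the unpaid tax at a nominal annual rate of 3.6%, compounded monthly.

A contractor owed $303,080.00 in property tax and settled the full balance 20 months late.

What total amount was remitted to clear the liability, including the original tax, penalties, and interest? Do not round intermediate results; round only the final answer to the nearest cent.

$359,677.52

Penalty (uncapped): 20 × 2.25% × $303,080.00 = $136,386.00; cap = 12.5% × $303,080.00 = $37,885.00 → penalty = $37,885.00
Interest (3.6%/yr ÷ 12 = 0.3%/month): $303,080.00 × ((1 + 0.003)^20 − 1) = $18,712.5157…
Total = $303,080.00 + $37,885.0000 + $18,712.5157… = $359,677.52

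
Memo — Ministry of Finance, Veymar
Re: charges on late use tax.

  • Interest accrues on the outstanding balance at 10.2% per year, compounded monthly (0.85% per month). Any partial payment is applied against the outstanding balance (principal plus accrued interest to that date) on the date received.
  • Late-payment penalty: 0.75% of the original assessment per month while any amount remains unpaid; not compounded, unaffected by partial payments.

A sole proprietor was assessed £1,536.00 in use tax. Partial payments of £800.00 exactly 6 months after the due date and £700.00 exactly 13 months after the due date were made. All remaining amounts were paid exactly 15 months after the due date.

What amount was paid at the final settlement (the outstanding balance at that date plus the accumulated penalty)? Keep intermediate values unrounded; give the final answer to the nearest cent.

Balance at month 6: £1,536.0000 × (1 + 0.0085)^6 = £1,616.0196…
After £800.00 payment: £1,616.0196… − £800.00 = £816.0196…
Balance at month 13: £816.0196… × (1 + 0.0085)^7 = £865.8286…
After £700.00 payment: £865.8286… − £700.00 = £165.8286…
Balance at month 15: £165.8286… × (1 + 0.0085)^2 = £168.6597…
Penalty: 15 × 0.75% × £1,536.00 = £172.80
Final settlement = outstanding balance + penalty = £168.6597… + £172.80 = £341.46

£341.46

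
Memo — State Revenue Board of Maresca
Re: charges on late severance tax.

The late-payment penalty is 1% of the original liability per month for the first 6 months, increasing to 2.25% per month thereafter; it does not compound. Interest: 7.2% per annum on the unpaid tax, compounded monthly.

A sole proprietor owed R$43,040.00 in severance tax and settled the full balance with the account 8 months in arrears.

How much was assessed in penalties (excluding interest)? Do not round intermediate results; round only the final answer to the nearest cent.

R$4,519.20

Penalty, months 1–6: 6 × 1% × R$43,040.00 = R$2,582.40
Penalty, months 7–8: 2 × 2.25% × R$43,040.00 = R$1,936.80
Total penalty = R$2,582.40 + R$1,936.80 = R$4,519.20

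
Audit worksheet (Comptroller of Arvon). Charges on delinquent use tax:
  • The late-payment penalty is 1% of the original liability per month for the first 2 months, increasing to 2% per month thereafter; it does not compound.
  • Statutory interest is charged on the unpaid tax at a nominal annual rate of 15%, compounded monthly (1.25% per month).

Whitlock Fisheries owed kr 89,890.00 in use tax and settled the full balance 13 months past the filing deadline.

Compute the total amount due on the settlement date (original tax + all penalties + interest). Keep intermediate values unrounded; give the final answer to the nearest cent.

kr 127,218.08

Penalty, months 1–2: 2 × 1% × kr 89,890.00 = kr 1,797.80
Penalty, months 3–13: 11 × 2% × kr 89,890.00 = kr 19,775.80
Interest: kr 89,890.00 × ((1 + 0.0125)^13 − 1) = kr 89,890.00 × 0.1752639… = kr 15,754.4764…
Total = kr 89,890.00 + kr 21,573.6000 + kr 15,754.4764… = kr 127,218.08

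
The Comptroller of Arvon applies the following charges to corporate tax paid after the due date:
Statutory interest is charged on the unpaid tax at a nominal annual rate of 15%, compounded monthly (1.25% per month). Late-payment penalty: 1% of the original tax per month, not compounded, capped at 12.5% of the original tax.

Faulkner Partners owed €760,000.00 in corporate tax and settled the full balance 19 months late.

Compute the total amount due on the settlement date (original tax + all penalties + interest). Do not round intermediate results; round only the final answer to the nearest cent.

Penalty (uncapped): 19 × 1% × €760,000.00 = €144,400.00; cap = 12.5% × €760,000.00 = €95,000.00 → penalty = €95,000.00
Interest: €760,000.00 × ((1 + 0.0125)^19 − 1) = €760,000.00 × 0.2662096… = €202,319.3048…
Total = €760,000.00 + €95,000.0000 + €202,319.3048… = €1,057,319.30

€1,057,319.30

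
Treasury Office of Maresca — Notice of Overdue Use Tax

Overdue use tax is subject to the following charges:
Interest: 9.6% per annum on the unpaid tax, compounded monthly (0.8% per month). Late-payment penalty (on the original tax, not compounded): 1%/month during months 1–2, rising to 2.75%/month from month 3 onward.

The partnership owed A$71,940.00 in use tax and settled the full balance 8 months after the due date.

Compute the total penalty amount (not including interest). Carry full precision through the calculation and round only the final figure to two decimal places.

A$13,308.90

Penalty, months 1–2: 2 × 1% × A$71,940.00 = A$1,438.80
Penalty, months 3–8: 6 × 2.75% × A$71,940.00 = A$11,870.10
Total penalty = A$1,438.80 + A$11,870.10 = A$13,308.90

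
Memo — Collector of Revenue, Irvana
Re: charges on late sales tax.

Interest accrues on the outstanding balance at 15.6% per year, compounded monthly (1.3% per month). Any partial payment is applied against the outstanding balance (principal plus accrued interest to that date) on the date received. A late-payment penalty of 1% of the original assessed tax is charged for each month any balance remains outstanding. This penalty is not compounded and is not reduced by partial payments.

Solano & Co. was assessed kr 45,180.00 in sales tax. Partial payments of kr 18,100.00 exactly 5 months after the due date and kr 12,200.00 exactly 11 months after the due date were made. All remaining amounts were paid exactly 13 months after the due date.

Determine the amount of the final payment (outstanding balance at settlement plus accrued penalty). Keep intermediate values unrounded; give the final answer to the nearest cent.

Balance at month 5: kr 45,180.0000 × (1 + 0.013)^5 = kr 48,194.0533…
After kr 18,100.00 payment: kr 48,194.0533… − kr 18,100.00 = kr 30,094.0533…
Balance at month 11: kr 30,094.0533… × (1 + 0.013)^6 = kr 32,519.0131…
After kr 12,200.00 payment: kr 32,519.0131… − kr 12,200.00 = kr 20,319.0131…
Balance at month 13: kr 20,319.0131… × (1 + 0.013)^2 = kr 20,850.7414…
Penalty: 13 × 1% × kr 45,180.00 = kr 5,873.40
Final settlement = outstanding balance + penalty = kr 20,850.7414… + kr 5,873.40 = kr 26,724.14

kr 26,724.14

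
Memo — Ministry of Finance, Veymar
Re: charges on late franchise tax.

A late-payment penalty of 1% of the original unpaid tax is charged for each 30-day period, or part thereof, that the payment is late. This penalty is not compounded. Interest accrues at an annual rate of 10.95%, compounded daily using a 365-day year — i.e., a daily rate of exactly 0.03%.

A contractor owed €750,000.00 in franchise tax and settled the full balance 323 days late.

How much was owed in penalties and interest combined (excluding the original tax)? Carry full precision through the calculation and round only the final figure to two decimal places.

Penalty periods: ⌈323/30⌉ = 11; penalty = 11 × 1% × €750,000.00 = €82,500.00
Interest: €750,000.00 × ((1 + 0.0003)^323 − 1) = €750,000.00 × 0.10173418… = €76,300.6369…
Penalties + interest = €82,500.0000 + €76,300.6369… = €158,800.64

€158,800.64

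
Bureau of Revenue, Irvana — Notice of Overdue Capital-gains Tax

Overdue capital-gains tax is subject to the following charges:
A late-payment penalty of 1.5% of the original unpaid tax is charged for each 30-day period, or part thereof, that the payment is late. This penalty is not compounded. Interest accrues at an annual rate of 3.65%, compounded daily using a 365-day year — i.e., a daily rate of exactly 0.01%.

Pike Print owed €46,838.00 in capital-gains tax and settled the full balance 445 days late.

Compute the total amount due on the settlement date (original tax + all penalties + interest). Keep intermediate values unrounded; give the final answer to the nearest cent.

Penalty periods: ⌈445/30⌉ = 15; penalty = 15 × 1.5% × €46,838.00 = €10,538.55
Interest: €46,838.00 × ((1 + 0.0001)^445 − 1) = €46,838.00 × 0.04550265… = €2,131.2531…
Total = €46,838.00 + €10,538.5500 + €2,131.2531… = €59,507.80

€59,507.80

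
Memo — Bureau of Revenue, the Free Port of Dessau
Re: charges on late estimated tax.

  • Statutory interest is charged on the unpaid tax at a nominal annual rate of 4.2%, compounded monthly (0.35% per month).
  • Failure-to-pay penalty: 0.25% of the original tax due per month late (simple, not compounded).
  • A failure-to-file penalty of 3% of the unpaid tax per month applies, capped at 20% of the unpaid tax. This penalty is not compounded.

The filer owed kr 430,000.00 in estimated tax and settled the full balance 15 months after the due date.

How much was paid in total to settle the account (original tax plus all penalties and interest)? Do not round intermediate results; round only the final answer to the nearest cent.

Failure-to-file: 15 × 3% × kr 430,000.00 = kr 193,500.00, capped at 20% × kr 430,000.00 = kr 86,000.00
Failure-to-pay penalty = 0.25% × kr 430,000.00 × 15 mo = kr 16,125.00
Interest: kr 430,000.00 × ((1 + 0.0035)^15 − 1) = kr 430,000.00 × 0.0538060… = kr 23,136.5648…
Total = kr 430,000.00 + kr 102,125.0000 + kr 23,136.5648… = kr 555,261.56

kr 555,261.56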